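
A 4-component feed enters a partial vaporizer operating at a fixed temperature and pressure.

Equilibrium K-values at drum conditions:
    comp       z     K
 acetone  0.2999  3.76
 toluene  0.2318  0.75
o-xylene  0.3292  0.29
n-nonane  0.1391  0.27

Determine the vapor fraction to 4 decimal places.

Let ψ = V/F and solve Σ zᵢ(Kᵢ−1)/(1+ψ(Kᵢ−1)) = 0.
Feasibility: ΣzᵢKᵢ = 1.4345, Σzᵢ/Kᵢ = 2.0392 — both > 1, two phases present.
Newton iteration, ψ⁰ = 0.5:
  ψ = 0.5000: g = -0.24073, g' = -1.0050 → ψ = 0.2605
  ψ = 0.2605: g = 0.00742, g' = -1.1526 → ψ = 0.2669
Converged at ψ = 0.2669.

ψ = 0.2669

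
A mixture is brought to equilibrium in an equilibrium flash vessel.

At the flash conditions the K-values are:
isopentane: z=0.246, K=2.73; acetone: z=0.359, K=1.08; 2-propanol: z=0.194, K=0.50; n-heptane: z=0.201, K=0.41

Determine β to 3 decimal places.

β = 0.406

Let β = V/F and solve Σ zᵢ(Kᵢ−1)/(1+β(Kᵢ−1)) = 0.
Check two-phase: ΣzᵢKᵢ = 1.239 > 1 and Σzᵢ/Kᵢ = 1.301 > 1, so g(0) = 0.239 > 0 and g(1) = -0.301 < 0.
Newton iteration, β⁰ = 0.37:
  β = 0.370: g = 0.0167, g' = -0.463 → β = 0.406
Converged at β = 0.406.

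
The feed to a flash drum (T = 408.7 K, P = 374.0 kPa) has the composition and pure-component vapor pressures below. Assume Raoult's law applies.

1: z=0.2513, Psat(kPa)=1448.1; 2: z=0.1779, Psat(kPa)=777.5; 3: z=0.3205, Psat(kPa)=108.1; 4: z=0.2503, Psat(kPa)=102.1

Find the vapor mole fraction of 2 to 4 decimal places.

y_2 = 0.2774

Raoult's law: Kᵢ = Pᵢˢᵃᵗ/P = Pᵢˢᵃᵗ/374.0.
  K_1 = 1448.1/374.0 = 3.871925, K_2 = 777.5/374.0 = 2.078877, K_3 = 108.1/374.0 = 0.289037, K_4 = 102.1/374.0 = 0.272995
Material balance + equilibrium reduce to Σ zᵢ(Kᵢ−1)/(1+V/F(Kᵢ−1)) = 0.
g(0) = ΣzᵢKᵢ − 1 = 0.5038 and g(1) = 1 − Σzᵢ/Kᵢ = -1.1762, so a root lies in (0, 1).
Newton iteration, V/F⁰ = 0.63:
  V/F = 0.6300: g = -0.37730, g' = -1.3179 → V/F = 0.3437
  V/F = 0.3437: g = -0.04092, g' = -1.1540 → V/F = 0.3082
  V/F = 0.3082: g = 0.00052, g' = -1.1852 → V/F = 0.3087
Converged at V/F = 0.3087.
Compositions from xᵢ = zᵢ/(1+V/F(Kᵢ−1)), yᵢ = Kᵢxᵢ:
  1: x = 0.1332, y = 0.5158
  2: x = 0.1335, y = 0.2774
  3: x = 0.4106, y = 0.1187
  4: x = 0.3227, y = 0.0881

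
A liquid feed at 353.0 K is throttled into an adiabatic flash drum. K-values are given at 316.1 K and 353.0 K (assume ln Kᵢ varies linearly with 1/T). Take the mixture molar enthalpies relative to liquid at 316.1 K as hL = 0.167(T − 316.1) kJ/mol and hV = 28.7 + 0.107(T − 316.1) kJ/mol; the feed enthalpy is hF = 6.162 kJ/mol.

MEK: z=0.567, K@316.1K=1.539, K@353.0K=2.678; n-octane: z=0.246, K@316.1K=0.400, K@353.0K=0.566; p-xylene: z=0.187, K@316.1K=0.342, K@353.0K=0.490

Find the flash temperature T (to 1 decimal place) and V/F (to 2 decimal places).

T = 318.5 K, V/F = 0.20

Adiabatic flash: solve Rachford–Rice at each trial T, then check hF = ψ·hV(T) + (1−ψ)·hL(T).
  T = 316.1 K: K = (1.539, 0.400, 0.342), RR gives ψ = 0.104, H_out = 2.975 kJ/mol
  T = 353.0 K: K = (2.678, 0.566, 0.490), RR gives ψ = 0.950, H_out = 31.329 kJ/mol
  T = 334.6 K: K = (2.063, 0.481, 0.414), RR gives ψ = 0.625, H_out = 20.326 kJ/mol
  T = 325.4 K: K = (1.791, 0.440, 0.377), RR gives ψ = 0.417, H_out = 13.292 kJ/mol
  T = 320.8 K: K = (1.663, 0.420, 0.360), RR gives ψ = 0.282, H_out = 8.804 kJ/mol
  T = 318.5 K: K = (1.602, 0.410, 0.351), RR gives ψ = 0.201, H_out = 6.152 kJ/mol
Linear interpolation between T = 318.5 (H_out = 6.152) and T = 320.8 (H_out = 8.804) on hF = 6.162 gives T ≈ 318.5 K, at which ψ = 0.20.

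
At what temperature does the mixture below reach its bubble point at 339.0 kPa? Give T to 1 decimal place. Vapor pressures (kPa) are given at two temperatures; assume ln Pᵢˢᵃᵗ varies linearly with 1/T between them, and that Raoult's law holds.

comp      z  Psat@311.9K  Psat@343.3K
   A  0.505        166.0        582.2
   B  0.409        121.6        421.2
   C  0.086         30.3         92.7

Bubble-point temperature: ΣzᵢPᵢˢᵃᵗ(T) = P. Interpolate ln Pᵢˢᵃᵗ = aᵢ + bᵢ/T.
  T = 311.9 K: ΣzᵢPᵢˢᵃᵗ = 136.17 kPa
  T = 343.3 K: ΣzᵢPᵢˢᵃᵗ = 474.25 kPa
  T = 327.6 K: ΣzᵢPᵢˢᵃᵗ = 261.83 kPa
  T = 335.5 K: ΣzᵢPᵢˢᵃᵗ = 355.51 kPa
  T = 331.6 K: ΣzᵢPᵢˢᵃᵗ = 306.24 kPa
  T = 333.6 K: ΣzᵢPᵢˢᵃᵗ = 330.73 kPa
Interpolating between 333.6 K and 335.5 K gives T ≈ 334.2 K.

T = 334.2 K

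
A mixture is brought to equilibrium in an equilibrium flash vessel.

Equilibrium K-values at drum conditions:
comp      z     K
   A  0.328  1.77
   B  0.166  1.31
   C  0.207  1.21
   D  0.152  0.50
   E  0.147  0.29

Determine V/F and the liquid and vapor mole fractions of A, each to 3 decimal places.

V/F = 0.508, x_A = 0.236, y_A = 0.417

Material balance + equilibrium reduce to Σ zᵢ(Kᵢ−1)/(1+V/F(Kᵢ−1)) = 0.
g(0) = ΣzᵢKᵢ − 1 = 0.167 and g(1) = 1 − Σzᵢ/Kᵢ = -0.294, so a root lies in (0, 1).
Newton iteration, V/F⁰ = 0.5:
  V/F = 0.500: g = 0.0031, g' = -0.366 → V/F = 0.508
Converged at V/F = 0.508.
Compositions from xᵢ = zᵢ/(1+V/F(Kᵢ−1)), yᵢ = Kᵢxᵢ:
  A: x = 0.236, y = 0.417
  B: x = 0.143, y = 0.188
  C: x = 0.187, y = 0.226
  D: x = 0.204, y = 0.102
  E: x = 0.230, y = 0.067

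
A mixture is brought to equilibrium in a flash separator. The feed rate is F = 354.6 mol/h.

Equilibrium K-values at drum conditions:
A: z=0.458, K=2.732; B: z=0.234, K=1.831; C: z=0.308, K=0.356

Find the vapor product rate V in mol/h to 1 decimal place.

V = 300.1 mol/h

Material balance + equilibrium reduce to Σ zᵢ(Kᵢ−1)/(1+β(Kᵢ−1)) = 0.
Check two-phase: ΣzᵢKᵢ = 1.789 > 1 and Σzᵢ/Kᵢ = 1.161 > 1, so g(0) = 0.789 > 0 and g(1) = -0.161 < 0.
Newton iteration, β⁰ = 0.5:
  β = 0.500: g = 0.2699, g' = -0.753 → β = 0.858
  β = 0.858: g = -0.0111, g' = -0.916 → β = 0.846
Converged at β = 0.846.
Then V = β·F = 0.8462·354.6 = 300.1 mol/h and L = F − V = 54.5 mol/h.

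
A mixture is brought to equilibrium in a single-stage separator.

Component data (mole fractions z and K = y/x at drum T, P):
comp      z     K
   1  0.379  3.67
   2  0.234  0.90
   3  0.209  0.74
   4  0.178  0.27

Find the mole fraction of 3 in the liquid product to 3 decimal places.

x_3 = 0.255

Newton iteration, ψ⁰ = 0.5:
  ψ = 0.500: g = 0.1417, g' = -0.752 → ψ = 0.688
  ψ = 0.688: g = 0.0041, g' = -0.742 → ψ = 0.694
Converged at ψ = 0.694.
Compositions from xᵢ = zᵢ/(1+ψ(Kᵢ−1)), yᵢ = Kᵢxᵢ:
  1: x = 0.133, y = 0.488
  2: x = 0.251, y = 0.226
  3: x = 0.255, y = 0.189
  4: x = 0.361, y = 0.097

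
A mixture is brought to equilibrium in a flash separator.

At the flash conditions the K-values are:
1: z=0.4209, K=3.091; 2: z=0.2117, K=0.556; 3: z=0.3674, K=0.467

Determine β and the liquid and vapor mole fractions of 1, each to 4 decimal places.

β = 0.5617, x_1 = 0.1936, y_1 = 0.5983

Let β = V/F and solve Σ zᵢ(Kᵢ−1)/(1+β(Kᵢ−1)) = 0.
Check two-phase: ΣzᵢKᵢ = 1.5903 > 1 and Σzᵢ/Kᵢ = 1.3036 > 1, so g(0) = 0.5903 > 0 and g(1) = -0.3036 < 0.
Iterate (Newton) starting at β = 0.38:
  β = 0.3800: g = 0.13179, g' = -0.7959 → β = 0.5456
  β = 0.5456: g = 0.01095, g' = -0.6817 → β = 0.5616
  β = 0.5616: g = 0.00005, g' = -0.6759 → β = 0.5617
Converged at β = 0.5617.
Compositions from xᵢ = zᵢ/(1+β(Kᵢ−1)), yᵢ = Kᵢxᵢ:
  1: x = 0.1936, y = 0.5983
  2: x = 0.2820, y = 0.1568
  3: x = 0.5244, y = 0.2449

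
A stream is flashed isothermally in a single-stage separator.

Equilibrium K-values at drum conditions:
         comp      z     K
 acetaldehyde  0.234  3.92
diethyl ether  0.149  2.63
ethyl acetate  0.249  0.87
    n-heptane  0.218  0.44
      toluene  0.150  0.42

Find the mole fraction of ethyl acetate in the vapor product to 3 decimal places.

y_ethyl acetate = 0.236

Newton–Raphson from β = 0.69:
  β = 0.690: g = -0.0386, g' = -0.634 → β = 0.629
Converged at β = 0.629.
Compositions from xᵢ = zᵢ/(1+β(Kᵢ−1)), yᵢ = Kᵢxᵢ:
  acetaldehyde: x = 0.082, y = 0.323
  diethyl ether: x = 0.074, y = 0.193
  ethyl acetate: x = 0.271, y = 0.236
  n-heptane: x = 0.337, y = 0.148
  toluene: x = 0.236, y = 0.099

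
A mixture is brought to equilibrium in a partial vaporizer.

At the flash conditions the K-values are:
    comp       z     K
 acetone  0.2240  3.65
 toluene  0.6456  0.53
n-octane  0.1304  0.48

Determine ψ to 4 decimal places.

Newton iteration, ψ⁰ = 0.5:
  ψ = 0.5000: g = -0.23296, g' = -0.5991 → ψ = 0.1111
  ψ = 0.1111: g = 0.06644, g' = -1.1372 → ψ = 0.1696
  ψ = 0.1696: g = 0.00550, g' = -0.9597 → ψ = 0.1753
Converged at ψ = 0.1753.

ψ = 0.1753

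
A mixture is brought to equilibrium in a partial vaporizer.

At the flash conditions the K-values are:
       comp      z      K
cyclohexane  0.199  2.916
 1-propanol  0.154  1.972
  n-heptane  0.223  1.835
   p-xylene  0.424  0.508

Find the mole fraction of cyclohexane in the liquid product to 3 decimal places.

Rachford–Rice: g(ψ) = Σ zᵢ(Kᵢ−1)/(1+ψ(Kᵢ−1)) = 0.
g(0) = ΣzᵢKᵢ − 1 = 0.509 and g(1) = 1 − Σzᵢ/Kᵢ = -0.103, so a root lies in (0, 1).
Iterate (Newton) starting at ψ = 0.68:
  ψ = 0.680: g = 0.0610, g' = -0.486 → ψ = 0.806
  ψ = 0.806: g = -0.0004, g' = -0.496 → ψ = 0.805
Converged at ψ = 0.805.
Compositions from xᵢ = zᵢ/(1+ψ(Kᵢ−1)), yᵢ = Kᵢxᵢ:
  cyclohexane: x = 0.078, y = 0.228
  1-propanol: x = 0.086, y = 0.170
  n-heptane: x = 0.133, y = 0.245
  p-xylene: x = 0.702, y = 0.357

x_cyclohexane = 0.078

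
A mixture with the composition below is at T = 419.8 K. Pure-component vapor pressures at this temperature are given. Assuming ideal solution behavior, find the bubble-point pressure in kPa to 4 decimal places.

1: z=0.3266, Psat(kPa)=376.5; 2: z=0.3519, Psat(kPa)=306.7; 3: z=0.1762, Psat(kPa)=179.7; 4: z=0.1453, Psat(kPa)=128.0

At the bubble point ψ → 0, so ΣzᵢKᵢ = 1 with Kᵢ = Pᵢˢᵃᵗ/P ⇒ P = ΣzᵢPᵢˢᵃᵗ.
P = 0.3266·376.5 + 0.3519·306.7 + 0.1762·179.7 + 0.1453·128.0 = 281.1542 kPa

Pbub = 281.1542 kPa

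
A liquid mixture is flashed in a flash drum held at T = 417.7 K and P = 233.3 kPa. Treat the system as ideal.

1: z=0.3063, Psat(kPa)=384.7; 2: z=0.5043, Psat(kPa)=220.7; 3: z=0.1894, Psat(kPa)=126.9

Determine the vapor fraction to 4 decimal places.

ψ = 0.5720

Raoult's law: Kᵢ = Pᵢˢᵃᵗ/P = Pᵢˢᵃᵗ/233.3.
  K_1 = 384.7/233.3 = 1.648950, K_2 = 220.7/233.3 = 0.945992, K_3 = 126.9/233.3 = 0.543935
Rachford–Rice: g(ψ) = Σ zᵢ(Kᵢ−1)/(1+ψ(Kᵢ−1)) = 0.
g(0) = ΣzᵢKᵢ − 1 = 0.0852 and g(1) = 1 − Σzᵢ/Kᵢ = -0.0670, so a root lies in (0, 1).
Newton–Raphson from ψ = 0.63:
  ψ = 0.6300: g = -0.00831, g' = -0.1441 → ψ = 0.5724
  ψ = 0.5724: g = -0.00006, g' = -0.1423 → ψ = 0.5720
Converged at ψ = 0.5720.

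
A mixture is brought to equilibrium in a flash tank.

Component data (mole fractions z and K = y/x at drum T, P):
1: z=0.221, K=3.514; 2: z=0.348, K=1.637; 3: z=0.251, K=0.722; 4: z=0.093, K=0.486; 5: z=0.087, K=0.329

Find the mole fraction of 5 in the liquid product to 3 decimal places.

Let β = V/F and solve Σ zᵢ(Kᵢ−1)/(1+β(Kᵢ−1)) = 0.
Check two-phase: ΣzᵢKᵢ = 1.601 > 1 and Σzᵢ/Kᵢ = 1.079 > 1, so g(0) = 0.601 > 0 and g(1) = -0.079 < 0.
Newton iteration, β⁰ = 0.5:
  β = 0.500: g = 0.1811, g' = -0.515 → β = 0.852
  β = 0.852: g = 0.0079, g' = -0.525 → β = 0.867
Converged at β = 0.867.
Compositions from xᵢ = zᵢ/(1+β(Kᵢ−1)), yᵢ = Kᵢxᵢ:
  1: x = 0.070, y = 0.244
  2: x = 0.224, y = 0.367
  3: x = 0.331, y = 0.239
  4: x = 0.168, y = 0.082
  5: x = 0.208, y = 0.068

x_5 = 0.208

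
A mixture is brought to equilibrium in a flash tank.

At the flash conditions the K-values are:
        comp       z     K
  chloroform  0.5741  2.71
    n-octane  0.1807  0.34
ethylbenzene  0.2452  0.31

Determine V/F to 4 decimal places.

V/F = 0.5983

Newton–Raphson from V/F = 0.5:
  V/F = 0.5000: g = 0.09292, g' = -0.9353 → V/F = 0.5993
  V/F = 0.5993: g = -0.00098, g' = -0.9643 → V/F = 0.5983
Converged at V/F = 0.5983.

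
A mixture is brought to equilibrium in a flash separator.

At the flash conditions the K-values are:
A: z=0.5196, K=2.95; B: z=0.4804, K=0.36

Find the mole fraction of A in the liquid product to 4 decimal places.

x_A = 0.2471

Material balance + equilibrium reduce to Σ zᵢ(Kᵢ−1)/(1+β(Kᵢ−1)) = 0.
g(0) = ΣzᵢKᵢ − 1 = 0.7058 and g(1) = 1 − Σzᵢ/Kᵢ = -0.5106, so a root lies in (0, 1).
Newton–Raphson from β = 0.5:
  β = 0.5000: g = 0.06088, g' = -0.9321 → β = 0.5653
  β = 0.5653: g = 0.00018, g' = -0.9301 → β = 0.5655
Converged at β = 0.5655.
Compositions from xᵢ = zᵢ/(1+β(Kᵢ−1)), yᵢ = Kᵢxᵢ:
  A: x = 0.2471, y = 0.7290
  B: x = 0.7529, y = 0.2710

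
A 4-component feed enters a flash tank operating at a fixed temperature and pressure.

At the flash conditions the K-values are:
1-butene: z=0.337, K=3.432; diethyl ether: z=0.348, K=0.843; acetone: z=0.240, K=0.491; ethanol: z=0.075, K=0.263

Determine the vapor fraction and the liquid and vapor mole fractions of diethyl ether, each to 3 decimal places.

ψ = 0.597, x_diethyl ether = 0.384, y_diethyl ether = 0.324

Rachford–Rice: g(ψ) = Σ zᵢ(Kᵢ−1)/(1+ψ(Kᵢ−1)) = 0.
Check two-phase: ΣzᵢKᵢ = 1.588 > 1 and Σzᵢ/Kᵢ = 1.285 > 1, so g(0) = 0.588 > 0 and g(1) = -0.285 < 0.
Iterate (Newton) starting at ψ = 0.69:
  ψ = 0.690: g = -0.0560, g' = -0.605 → ψ = 0.597
Converged at ψ = 0.597.
Compositions from xᵢ = zᵢ/(1+ψ(Kᵢ−1)), yᵢ = Kᵢxᵢ:
  1-butene: x = 0.137, y = 0.472
  diethyl ether: x = 0.384, y = 0.324
  acetone: x = 0.345, y = 0.169
  ethanol: x = 0.134, y = 0.035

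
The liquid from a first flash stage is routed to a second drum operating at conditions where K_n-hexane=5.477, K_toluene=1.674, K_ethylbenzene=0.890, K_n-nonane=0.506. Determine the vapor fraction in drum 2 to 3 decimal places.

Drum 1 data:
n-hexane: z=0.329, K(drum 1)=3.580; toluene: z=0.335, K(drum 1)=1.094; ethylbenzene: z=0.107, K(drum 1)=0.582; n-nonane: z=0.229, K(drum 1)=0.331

Drum 1:
Material balance + equilibrium reduce to Σ zᵢ(Kᵢ−1)/(1+ψ₁(Kᵢ−1)) = 0.
Feasibility: ΣzᵢKᵢ = 1.682, Σzᵢ/Kᵢ = 1.274 — both > 1, two phases present.
Newton–Raphson from ψ₁ = 0.53:
  ψ₁ = 0.530: g = 0.0937, g' = -0.670 → ψ₁ = 0.670
  ψ₁ = 0.670: g = 0.0010, g' = -0.669 → ψ₁ = 0.671
Converged at ψ₁ = 0.671.
Drum-1 compositions:
  n-hexane: x = 0.120, y = 0.431
  toluene: x = 0.315, y = 0.345
  ethylbenzene: x = 0.149, y = 0.087
  n-nonane: x = 0.416, y = 0.138
Drum-2 feed = drum-1 liquid: z₂ = (0.1204, 0.3151, 0.1487, 0.4157).
Drum 2:
Rachford–Rice: g(ψ₂) = Σ zᵢ(Kᵢ−1)/(1+ψ₂(Kᵢ−1)) = 0.
g(0) = ΣzᵢKᵢ − 1 = 0.530 and g(1) = 1 − Σzᵢ/Kᵢ = -0.199, so a root lies in (0, 1).
Newton iteration, ψ₂⁰ = 0.5:
  ψ₂ = 0.500: g = 0.0353, g' = -0.491 → ψ₂ = 0.572
  ψ₂ = 0.572: g = 0.0011, g' = -0.464 → ψ₂ = 0.574
Converged at ψ₂ = 0.574.
  n-hexane: x = 0.034, y = 0.185
  toluene: x = 0.227, y = 0.380
  ethylbenzene: x = 0.159, y = 0.141
  n-nonane: x = 0.580, y = 0.294

V/F (drum 2) = 0.574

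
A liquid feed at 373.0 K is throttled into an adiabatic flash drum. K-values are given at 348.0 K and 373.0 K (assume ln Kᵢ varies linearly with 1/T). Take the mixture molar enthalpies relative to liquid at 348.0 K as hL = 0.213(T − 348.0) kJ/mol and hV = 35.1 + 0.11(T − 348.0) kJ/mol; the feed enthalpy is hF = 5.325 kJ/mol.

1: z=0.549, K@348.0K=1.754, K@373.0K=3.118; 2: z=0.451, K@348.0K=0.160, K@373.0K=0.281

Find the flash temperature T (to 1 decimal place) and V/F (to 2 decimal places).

Adiabatic flash: solve Rachford–Rice at each trial T, then check hF = ψ·hV(T) + (1−ψ)·hL(T).
  T = 348.0 K: K = (1.754, 0.160), RR gives ψ = 0.055, H_out = 1.946 kJ/mol
  T = 373.0 K: K = (3.118, 0.281), RR gives ψ = 0.551, H_out = 23.234 kJ/mol
  T = 360.5 K: K = (2.362, 0.214), RR gives ψ = 0.367, H_out = 15.087 kJ/mol
  T = 354.2 K: K = (2.038, 0.185), RR gives ψ = 0.240, H_out = 9.577 kJ/mol
  T = 351.1 K: K = (1.892, 0.172), RR gives ψ = 0.158, H_out = 6.147 kJ/mol
  T = 349.6 K: K = (1.824, 0.166), RR gives ψ = 0.111, H_out = 4.231 kJ/mol
  T = 350.4 K: K = (1.860, 0.169), RR gives ψ = 0.137, H_out = 5.277 kJ/mol
Linear interpolation between T = 350.4 (H_out = 5.277) and T = 351.1 (H_out = 6.147) on hF = 5.325 gives T ≈ 350.4 K, at which ψ = 0.14.

T = 350.4 K, V/F = 0.14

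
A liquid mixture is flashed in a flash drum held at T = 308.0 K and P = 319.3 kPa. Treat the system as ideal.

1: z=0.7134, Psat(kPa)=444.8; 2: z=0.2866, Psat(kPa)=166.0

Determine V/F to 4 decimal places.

V/F = 0.7567

Raoult's law: Kᵢ = Pᵢˢᵃᵗ/P = Pᵢˢᵃᵗ/319.3.
  K_1 = 444.8/319.3 = 1.393047, K_2 = 166.0/319.3 = 0.519887
Rachford–Rice: g(V/F) = Σ zᵢ(Kᵢ−1)/(1+V/F(Kᵢ−1)) = 0.
g(0) = ΣzᵢKᵢ − 1 = 0.1428 and g(1) = 1 − Σzᵢ/Kᵢ = -0.0634, so a root lies in (0, 1).
Binary case is linear: z₁(K₁−1)(1+V/F(K₂−1)) + z₂(K₂−1)(1+V/F(K₁−1)) = 0
⇒ V/F = [z₁(K₁−1)+z₂(K₂−1)] / [−(K₁−1)(K₂−1)] = 0.14280/0.18871 = 0.7567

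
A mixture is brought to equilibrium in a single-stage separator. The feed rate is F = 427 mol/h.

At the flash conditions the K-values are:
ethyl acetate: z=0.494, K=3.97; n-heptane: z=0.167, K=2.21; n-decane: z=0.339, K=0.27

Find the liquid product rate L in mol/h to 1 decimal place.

L = 102.5 mol/h

Rachford–Rice: g(ψ) = Σ zᵢ(Kᵢ−1)/(1+ψ(Kᵢ−1)) = 0.
Feasibility: ΣzᵢKᵢ = 2.422, Σzᵢ/Kᵢ = 1.456 — both > 1, two phases present.
Newton iteration, ψ⁰ = 0.5:
  ψ = 0.500: g = 0.3266, g' = -1.249 → ψ = 0.762
  ψ = 0.762: g = -0.0023, g' = -1.392 → ψ = 0.760
Converged at ψ = 0.760.
Then V = ψ·F = 0.7599·427 = 324.5 mol/h and L = F − V = 102.5 mol/h.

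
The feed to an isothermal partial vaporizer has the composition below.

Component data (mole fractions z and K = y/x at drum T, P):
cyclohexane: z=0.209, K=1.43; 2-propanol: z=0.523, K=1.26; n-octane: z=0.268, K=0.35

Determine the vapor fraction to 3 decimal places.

ψ = 0.254

Let ψ = V/F and solve Σ zᵢ(Kᵢ−1)/(1+ψ(Kᵢ−1)) = 0.
Feasibility: ΣzᵢKᵢ = 1.052, Σzᵢ/Kᵢ = 1.327 — both > 1, two phases present.
Iterate (Newton) starting at ψ = 0.5:
  ψ = 0.500: g = -0.0638, g' = -0.302 → ψ = 0.289
  ψ = 0.289: g = -0.0081, g' = -0.233 → ψ = 0.254
Converged at ψ = 0.254.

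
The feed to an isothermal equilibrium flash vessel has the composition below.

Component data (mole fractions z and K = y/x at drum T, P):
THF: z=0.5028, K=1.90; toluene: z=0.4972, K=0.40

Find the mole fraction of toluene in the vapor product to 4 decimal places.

y_toluene = 0.2400

Newton–Raphson from ψ = 0.63:
  ψ = 0.6300: g = -0.19083, g' = -0.6285 → ψ = 0.3264
  ψ = 0.3264: g = -0.02119, g' = -0.5201 → ψ = 0.2856
Converged at ψ = 0.2856.
Compositions from xᵢ = zᵢ/(1+ψ(Kᵢ−1)), yᵢ = Kᵢxᵢ:
  THF: x = 0.4000, y = 0.7600
  toluene: x = 0.6000, y = 0.2400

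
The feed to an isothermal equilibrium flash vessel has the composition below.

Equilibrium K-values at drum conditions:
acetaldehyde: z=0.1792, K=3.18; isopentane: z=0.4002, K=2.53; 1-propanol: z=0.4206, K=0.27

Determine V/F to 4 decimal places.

Newton–Raphson from V/F = 0.5:
  V/F = 0.5000: g = 0.05031, g' = -1.0516 → V/F = 0.5478
  V/F = 0.5478: g = -0.00053, g' = -1.0766 → V/F = 0.5473
Converged at V/F = 0.5473.

V/F = 0.5473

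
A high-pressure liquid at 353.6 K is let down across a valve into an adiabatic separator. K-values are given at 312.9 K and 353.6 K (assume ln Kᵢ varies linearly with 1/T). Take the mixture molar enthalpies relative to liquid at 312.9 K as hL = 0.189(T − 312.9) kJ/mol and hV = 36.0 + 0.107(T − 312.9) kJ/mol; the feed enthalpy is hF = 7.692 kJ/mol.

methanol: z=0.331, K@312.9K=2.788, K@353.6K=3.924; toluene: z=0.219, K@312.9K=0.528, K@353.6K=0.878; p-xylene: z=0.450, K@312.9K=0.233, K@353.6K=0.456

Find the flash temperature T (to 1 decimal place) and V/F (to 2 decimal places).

T = 319.8 K, V/F = 0.18

Adiabatic flash: solve Rachford–Rice at each trial T, then check hF = ψ·hV(T) + (1−ψ)·hL(T).
  T = 312.9 K: K = (2.788, 0.528, 0.233), RR gives ψ = 0.118, H_out = 4.240 kJ/mol
  T = 353.6 K: K = (3.924, 0.878, 0.456), RR gives ψ = 0.540, H_out = 25.333 kJ/mol
  T = 333.2 K: K = (3.341, 0.691, 0.332), RR gives ψ = 0.305, H_out = 14.315 kJ/mol
  T = 323.0 K: K = (3.059, 0.606, 0.280), RR gives ψ = 0.210, H_out = 9.291 kJ/mol
  T = 317.9 K: K = (2.921, 0.566, 0.255), RR gives ψ = 0.164, H_out = 6.767 kJ/mol
  T = 320.4 K: K = (2.989, 0.586, 0.267), RR gives ψ = 0.186, H_out = 8.009 kJ/mol
  T = 319.1 K: K = (2.954, 0.575, 0.261), RR gives ψ = 0.174, H_out = 7.365 kJ/mol
Linear interpolation between T = 319.1 (H_out = 7.365) and T = 320.4 (H_out = 8.009) on hF = 7.692 gives T ≈ 319.8 K, at which ψ = 0.18.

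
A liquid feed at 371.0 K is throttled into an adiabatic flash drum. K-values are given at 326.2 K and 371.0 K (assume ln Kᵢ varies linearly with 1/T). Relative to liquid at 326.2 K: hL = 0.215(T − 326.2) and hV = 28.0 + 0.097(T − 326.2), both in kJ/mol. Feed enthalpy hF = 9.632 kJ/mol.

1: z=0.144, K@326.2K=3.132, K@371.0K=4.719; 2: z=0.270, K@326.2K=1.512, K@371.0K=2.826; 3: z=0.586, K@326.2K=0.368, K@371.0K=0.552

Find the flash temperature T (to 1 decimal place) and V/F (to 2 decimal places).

T = 338.6 K, V/F = 0.26

Adiabatic flash: solve Rachford–Rice at each trial T, then check hF = ψ·hV(T) + (1−ψ)·hL(T).
  T = 326.2 K: K = (3.132, 1.512, 0.368), RR gives ψ = 0.086, H_out = 2.415 kJ/mol
  T = 371.0 K: K = (4.719, 2.826, 0.552), RR gives ψ = 0.670, H_out = 24.850 kJ/mol
  T = 348.6 K: K = (3.895, 2.109, 0.457), RR gives ψ = 0.391, H_out = 14.734 kJ/mol
  T = 337.4 K: K = (3.506, 1.796, 0.411), RR gives ψ = 0.245, H_out = 8.955 kJ/mol
  T = 343.0 K: K = (3.699, 1.949, 0.434), RR gives ψ = 0.320, H_out = 11.930 kJ/mol
  T = 340.2 K: K = (3.602, 1.871, 0.423), RR gives ψ = 0.283, H_out = 10.465 kJ/mol
  T = 338.8 K: K = (3.553, 1.833, 0.417), RR gives ψ = 0.264, H_out = 9.716 kJ/mol
Linear interpolation between T = 337.4 (H_out = 8.955) and T = 338.8 (H_out = 9.716) on hF = 9.632 gives T ≈ 338.6 K, at which ψ = 0.26.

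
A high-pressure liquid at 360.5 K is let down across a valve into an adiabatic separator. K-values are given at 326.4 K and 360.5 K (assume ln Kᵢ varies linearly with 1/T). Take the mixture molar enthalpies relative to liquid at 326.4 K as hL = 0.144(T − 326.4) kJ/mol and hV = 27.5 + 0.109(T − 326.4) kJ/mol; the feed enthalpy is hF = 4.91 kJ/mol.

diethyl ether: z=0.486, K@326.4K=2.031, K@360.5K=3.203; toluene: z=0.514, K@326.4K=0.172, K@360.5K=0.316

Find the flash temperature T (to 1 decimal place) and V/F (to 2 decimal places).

T = 330.8 K, V/F = 0.16

Adiabatic flash: solve Rachford–Rice at each trial T, then check hF = ψ·hV(T) + (1−ψ)·hL(T).
  T = 326.4 K: K = (2.031, 0.172), RR gives ψ = 0.088, H_out = 2.431 kJ/mol
  T = 360.5 K: K = (3.203, 0.316), RR gives ψ = 0.477, H_out = 17.464 kJ/mol
  T = 343.4 K: K = (2.578, 0.236), RR gives ψ = 0.311, H_out = 10.809 kJ/mol
  T = 334.9 K: K = (2.295, 0.202), RR gives ψ = 0.213, H_out = 7.005 kJ/mol
  T = 330.6 K: K = (2.159, 0.187), RR gives ψ = 0.154, H_out = 4.820 kJ/mol
  T = 332.8 K: K = (2.228, 0.195), RR gives ψ = 0.185, H_out = 5.966 kJ/mol
Linear interpolation between T = 330.6 (H_out = 4.820) and T = 332.8 (H_out = 5.966) on hF = 4.91 gives T ≈ 330.8 K, at which ψ = 0.16.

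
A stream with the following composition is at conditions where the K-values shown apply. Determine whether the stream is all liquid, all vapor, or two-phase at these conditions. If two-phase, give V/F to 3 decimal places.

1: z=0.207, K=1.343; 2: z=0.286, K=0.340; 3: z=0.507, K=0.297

ΣzᵢKᵢ = 0.526; Σzᵢ/Kᵢ = 2.702.
Since ΣzᵢKᵢ < 1 the mixture is below its bubble point — single liquid phase.

all liquid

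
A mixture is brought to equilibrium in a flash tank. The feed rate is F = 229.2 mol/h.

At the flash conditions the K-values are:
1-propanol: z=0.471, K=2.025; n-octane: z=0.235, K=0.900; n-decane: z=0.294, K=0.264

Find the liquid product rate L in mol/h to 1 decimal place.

L = 133.0 mol/h

Let β = V/F and solve Σ zᵢ(Kᵢ−1)/(1+β(Kᵢ−1)) = 0.
g(0) = ΣzᵢKᵢ − 1 = 0.243 and g(1) = 1 − Σzᵢ/Kᵢ = -0.607, so a root lies in (0, 1).
Newton iteration, β⁰ = 0.41:
  β = 0.410: g = 0.0055, g' = -0.575 → β = 0.420
Converged at β = 0.420.
Then V = β·F = 0.4196·229.2 = 96.2 mol/h and L = F − V = 133.0 mol/h.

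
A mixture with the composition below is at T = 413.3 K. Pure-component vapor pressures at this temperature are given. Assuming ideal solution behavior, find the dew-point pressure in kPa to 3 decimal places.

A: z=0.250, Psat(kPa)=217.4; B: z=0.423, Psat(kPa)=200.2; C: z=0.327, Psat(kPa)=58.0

At the dew point ψ → 1, so Σzᵢ/Kᵢ = 1 with Kᵢ = Pᵢˢᵃᵗ/P ⇒ 1/P = Σzᵢ/Pᵢˢᵃᵗ.
1/P = 0.250/217.4 + 0.423/200.2 + 0.327/58.0 = 0.008901 ⇒ P = 112.350 kPa

Pdew = 112.350 kPa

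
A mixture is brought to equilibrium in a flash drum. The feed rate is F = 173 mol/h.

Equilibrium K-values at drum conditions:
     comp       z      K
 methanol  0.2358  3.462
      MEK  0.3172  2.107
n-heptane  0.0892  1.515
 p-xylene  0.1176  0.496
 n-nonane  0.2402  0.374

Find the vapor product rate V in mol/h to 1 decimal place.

Iterate (Newton) starting at ψ = 0.44:
  ψ = 0.4400: g = 0.26856, g' = -0.7494 → ψ = 0.7983
  ψ = 0.7983: g = 0.01496, g' = -0.7437 → ψ = 0.8185
  ψ = 0.8185: g = -0.00014, g' = -0.7583 → ψ = 0.8183
Converged at ψ = 0.8183.
Then V = ψ·F = 0.8183·173 = 141.6 mol/h and L = F − V = 31.4 mol/h.

V = 141.6 mol/h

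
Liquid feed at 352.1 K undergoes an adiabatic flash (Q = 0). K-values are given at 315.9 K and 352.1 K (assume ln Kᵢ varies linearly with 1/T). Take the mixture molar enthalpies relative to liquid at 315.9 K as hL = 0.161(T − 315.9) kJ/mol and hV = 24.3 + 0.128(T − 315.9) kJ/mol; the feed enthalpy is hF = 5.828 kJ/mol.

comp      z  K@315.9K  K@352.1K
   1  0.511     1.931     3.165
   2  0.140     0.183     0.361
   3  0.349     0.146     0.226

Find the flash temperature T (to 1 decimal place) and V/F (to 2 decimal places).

Adiabatic flash: solve Rachford–Rice at each trial T, then check hF = ψ·hV(T) + (1−ψ)·hL(T).
  T = 315.9 K: K = (1.931, 0.183, 0.146), RR gives ψ = 0.081, H_out = 1.959 kJ/mol
  T = 352.1 K: K = (3.165, 0.361, 0.226), RR gives ψ = 0.467, H_out = 16.610 kJ/mol
  T = 334.0 K: K = (2.505, 0.262, 0.184), RR gives ψ = 0.318, H_out = 10.462 kJ/mol
  T = 324.9 K: K = (2.206, 0.220, 0.164), RR gives ψ = 0.218, H_out = 6.674 kJ/mol
  T = 320.4 K: K = (2.066, 0.201, 0.155), RR gives ψ = 0.155, H_out = 4.478 kJ/mol
  T = 322.6 K: K = (2.134, 0.210, 0.159), RR gives ψ = 0.187, H_out = 5.585 kJ/mol
Linear interpolation between T = 322.6 (H_out = 5.585) and T = 324.9 (H_out = 6.674) on hF = 5.828 gives T ≈ 323.1 K, at which ψ = 0.19.

T = 323.1 K, V/F = 0.19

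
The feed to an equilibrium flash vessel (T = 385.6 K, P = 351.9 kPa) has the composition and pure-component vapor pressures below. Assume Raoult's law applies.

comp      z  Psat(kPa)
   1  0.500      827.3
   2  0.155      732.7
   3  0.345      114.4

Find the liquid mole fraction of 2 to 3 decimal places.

x_2 = 0.088

Raoult's law: Kᵢ = Pᵢˢᵃᵗ/P = Pᵢˢᵃᵗ/351.9.
  K_1 = 827.3/351.9 = 2.35095, K_2 = 732.7/351.9 = 2.08213, K_3 = 114.4/351.9 = 0.32509
Rachford–Rice: g(V/F) = Σ zᵢ(Kᵢ−1)/(1+V/F(Kᵢ−1)) = 0.
Feasibility: ΣzᵢKᵢ = 1.610, Σzᵢ/Kᵢ = 1.348 — both > 1, two phases present.
Newton iteration, V/F⁰ = 0.5:
  V/F = 0.500: g = 0.1606, g' = -0.759 → V/F = 0.711
  V/F = 0.711: g = -0.0087, g' = -0.877 → V/F = 0.702
  V/F = 0.702: g = -0.0001, g' = -0.866 → V/F = 0.701
Converged at V/F = 0.701.
Compositions from xᵢ = zᵢ/(1+V/F(Kᵢ−1)), yᵢ = Kᵢxᵢ:
  1: x = 0.257, y = 0.604
  2: x = 0.088, y = 0.183
  3: x = 0.655, y = 0.213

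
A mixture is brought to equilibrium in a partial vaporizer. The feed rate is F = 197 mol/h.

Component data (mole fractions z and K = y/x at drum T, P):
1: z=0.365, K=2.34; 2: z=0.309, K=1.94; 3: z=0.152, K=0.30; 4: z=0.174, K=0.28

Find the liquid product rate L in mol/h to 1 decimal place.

L = 66.5 mol/h

Material balance + equilibrium reduce to Σ zᵢ(Kᵢ−1)/(1+V/F(Kᵢ−1)) = 0.
Feasibility: ΣzᵢKᵢ = 1.548, Σzᵢ/Kᵢ = 1.443 — both > 1, two phases present.
Newton iteration, V/F⁰ = 0.69:
  V/F = 0.690: g = -0.0245, g' = -0.912 → V/F = 0.663
Converged at V/F = 0.663.
Then V = V/F·F = 0.6626·197 = 130.5 mol/h and L = F − V = 66.5 mol/h.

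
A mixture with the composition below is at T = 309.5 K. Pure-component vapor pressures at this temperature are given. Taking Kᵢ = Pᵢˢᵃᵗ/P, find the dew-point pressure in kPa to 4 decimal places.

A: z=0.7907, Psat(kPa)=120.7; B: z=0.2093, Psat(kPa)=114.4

Pdew = 119.3246 kPa

At the dew point ψ → 1, so Σzᵢ/Kᵢ = 1 with Kᵢ = Pᵢˢᵃᵗ/P ⇒ 1/P = Σzᵢ/Pᵢˢᵃᵗ.
1/P = 0.7907/120.7 + 0.2093/114.4 = 0.0083805 ⇒ P = 119.3246 kPa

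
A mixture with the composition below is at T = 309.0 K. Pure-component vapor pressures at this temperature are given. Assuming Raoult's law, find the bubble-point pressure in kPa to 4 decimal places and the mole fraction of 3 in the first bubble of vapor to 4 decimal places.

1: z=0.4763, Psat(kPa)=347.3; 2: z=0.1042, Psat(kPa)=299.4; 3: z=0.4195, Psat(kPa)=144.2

At the bubble point ψ → 0, so ΣzᵢKᵢ = 1 with Kᵢ = Pᵢˢᵃᵗ/P ⇒ P = ΣzᵢPᵢˢᵃᵗ.
P = 0.4763·347.3 + 0.1042·299.4 + 0.4195·144.2 = 257.1084 kPa
yᵢ = zᵢPᵢˢᵃᵗ/P ⇒ y_3 = 0.4195·144.2/257.1084 = 0.2353

Pbub = 257.1084 kPa, y_3 = 0.2353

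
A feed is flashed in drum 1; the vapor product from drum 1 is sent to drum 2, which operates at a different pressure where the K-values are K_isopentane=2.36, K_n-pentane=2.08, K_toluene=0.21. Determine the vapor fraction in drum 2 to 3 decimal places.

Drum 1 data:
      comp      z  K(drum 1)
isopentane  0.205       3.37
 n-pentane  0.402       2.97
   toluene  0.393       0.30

Drum 1:
Let ψ₁ = V/F and solve Σ zᵢ(Kᵢ−1)/(1+ψ₁(Kᵢ−1)) = 0.
g(0) = ΣzᵢKᵢ − 1 = 1.003 and g(1) = 1 − Σzᵢ/Kᵢ = -0.506, so a root lies in (0, 1).
Newton iteration, ψ₁⁰ = 0.5:
  ψ₁ = 0.500: g = 0.1981, g' = -1.093 → ψ₁ = 0.681
  ψ₁ = 0.681: g = -0.0019, g' = -1.157 → ψ₁ = 0.680
Converged at ψ₁ = 0.680.
Drum-1 compositions:
  isopentane: x = 0.079, y = 0.265
  n-pentane: x = 0.172, y = 0.510
  toluene: x = 0.750, y = 0.225
Drum-2 feed = drum-1 vapor: z₂ = (0.2646, 0.5105, 0.2249).
Drum 2:
Let ψ₂ = V/F and solve Σ zᵢ(Kᵢ−1)/(1+ψ₂(Kᵢ−1)) = 0.
Check two-phase: ΣzᵢKᵢ = 1.734 > 1 and Σzᵢ/Kᵢ = 1.428 > 1, so g(0) = 0.734 > 0 and g(1) = -0.428 < 0.
Newton iteration, ψ₂⁰ = 0.5:
  ψ₂ = 0.500: g = 0.2786, g' = -0.808 → ψ₂ = 0.845
  ψ₂ = 0.845: g = -0.0784, g' = -1.538 → ψ₂ = 0.794
  ψ₂ = 0.794: g = -0.0066, g' = -1.295 → ψ₂ = 0.789
Converged at ψ₂ = 0.789.
  isopentane: x = 0.128, y = 0.301
  n-pentane: x = 0.276, y = 0.573
  toluene: x = 0.597, y = 0.125

V/F (drum 2) = 0.789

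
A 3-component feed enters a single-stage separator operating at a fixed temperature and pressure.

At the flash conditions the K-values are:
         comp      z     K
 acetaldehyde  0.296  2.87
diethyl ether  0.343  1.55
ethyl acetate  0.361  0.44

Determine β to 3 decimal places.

β = 0.777

Rachford–Rice: g(β) = Σ zᵢ(Kᵢ−1)/(1+β(Kᵢ−1)) = 0.
g(0) = ΣzᵢKᵢ − 1 = 0.540 and g(1) = 1 − Σzᵢ/Kᵢ = -0.145, so a root lies in (0, 1).
Iterate (Newton) starting at β = 0.5:
  β = 0.500: g = 0.1532, g' = -0.559 → β = 0.774
  β = 0.774: g = 0.0015, g' = -0.577 → β = 0.777
Converged at β = 0.777.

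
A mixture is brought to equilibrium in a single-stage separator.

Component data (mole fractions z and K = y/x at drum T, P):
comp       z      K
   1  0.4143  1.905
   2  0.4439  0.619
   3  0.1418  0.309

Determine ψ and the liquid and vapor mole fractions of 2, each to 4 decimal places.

Let ψ = V/F and solve Σ zᵢ(Kᵢ−1)/(1+ψ(Kᵢ−1)) = 0.
Feasibility: ΣzᵢKᵢ = 1.1078, Σzᵢ/Kᵢ = 1.3935 — both > 1, two phases present.
Iterate (Newton) starting at ψ = 0.53:
  ψ = 0.5300: g = -0.11312, g' = -0.4247 → ψ = 0.2637
  ψ = 0.2637: g = -0.00511, g' = -0.4020 → ψ = 0.2509
  ψ = 0.2509: g = 0.00001, g' = -0.4032 → ψ = 0.2510
Converged at ψ = 0.2510.
Compositions from xᵢ = zᵢ/(1+ψ(Kᵢ−1)), yᵢ = Kᵢxᵢ:
  1: x = 0.3376, y = 0.6432
  2: x = 0.4908, y = 0.3038
  3: x = 0.1715, y = 0.0530

ψ = 0.2510, x_2 = 0.4908, y_2 = 0.3038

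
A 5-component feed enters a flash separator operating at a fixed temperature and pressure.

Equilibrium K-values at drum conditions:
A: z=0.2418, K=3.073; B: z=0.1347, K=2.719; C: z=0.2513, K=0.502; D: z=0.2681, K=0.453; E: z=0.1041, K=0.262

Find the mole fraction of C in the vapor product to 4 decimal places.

Material balance + equilibrium reduce to Σ zᵢ(Kᵢ−1)/(1+V/F(Kᵢ−1)) = 0.
g(0) = ΣzᵢKᵢ − 1 = 0.3842 and g(1) = 1 − Σzᵢ/Kᵢ = -0.6180, so a root lies in (0, 1).
Iterate (Newton) starting at V/F = 0.5:
  V/F = 0.5000: g = -0.11960, g' = -0.7705 → V/F = 0.3448
  V/F = 0.3448: g = 0.00283, g' = -0.8250 → V/F = 0.3482
Converged at V/F = 0.3482.
Compositions from xᵢ = zᵢ/(1+V/F(Kᵢ−1)), yᵢ = Kᵢxᵢ:
  A: x = 0.1404, y = 0.4315
  B: x = 0.0843, y = 0.2291
  C: x = 0.3040, y = 0.1526
  D: x = 0.3312, y = 0.1500
  E: x = 0.1401, y = 0.0367

y_C = 0.1526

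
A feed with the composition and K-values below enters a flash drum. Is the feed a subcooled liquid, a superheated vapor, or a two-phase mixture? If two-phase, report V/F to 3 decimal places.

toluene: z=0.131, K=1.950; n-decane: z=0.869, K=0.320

ΣzᵢKᵢ = 0.534; Σzᵢ/Kᵢ = 2.783.
Since ΣzᵢKᵢ < 1 the mixture is below its bubble point — single liquid phase.

subcooled liquid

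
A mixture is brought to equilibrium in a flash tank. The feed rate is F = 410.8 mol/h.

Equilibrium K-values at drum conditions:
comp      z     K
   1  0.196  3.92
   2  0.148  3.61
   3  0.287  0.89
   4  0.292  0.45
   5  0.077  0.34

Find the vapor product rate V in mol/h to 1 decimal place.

V = 247.0 mol/h

Rachford–Rice: g(β) = Σ zᵢ(Kᵢ−1)/(1+β(Kᵢ−1)) = 0.
Feasibility: ΣzᵢKᵢ = 1.716, Σzᵢ/Kᵢ = 1.289 — both > 1, two phases present.
Newton–Raphson from β = 0.5:
  β = 0.500: g = 0.0695, g' = -0.713 → β = 0.597
  β = 0.597: g = 0.0025, g' = -0.667 → β = 0.601
Converged at β = 0.601.
Then V = β·F = 0.6013·410.8 = 247.0 mol/h and L = F − V = 163.8 mol/h.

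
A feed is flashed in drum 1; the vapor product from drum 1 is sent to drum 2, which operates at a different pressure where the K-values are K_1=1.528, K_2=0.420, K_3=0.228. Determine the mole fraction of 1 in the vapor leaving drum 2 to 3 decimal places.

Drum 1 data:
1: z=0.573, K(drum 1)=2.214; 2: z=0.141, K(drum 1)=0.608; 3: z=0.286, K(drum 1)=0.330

y_1 (drum 2) = 0.871

Drum 1:
Material balance + equilibrium reduce to Σ zᵢ(Kᵢ−1)/(1+ψ₁(Kᵢ−1)) = 0.
g(0) = ΣzᵢKᵢ − 1 = 0.449 and g(1) = 1 − Σzᵢ/Kᵢ = -0.357, so a root lies in (0, 1).
Iterate (Newton) starting at ψ₁ = 0.42:
  ψ₁ = 0.420: g = 0.1279, g' = -0.650 → ψ₁ = 0.617
  ψ₁ = 0.617: g = -0.0017, g' = -0.687 → ψ₁ = 0.614
Converged at ψ₁ = 0.614.
Drum-1 compositions:
  1: x = 0.328, y = 0.727
  2: x = 0.186, y = 0.113
  3: x = 0.486, y = 0.160
Drum-2 feed = drum-1 vapor: z₂ = (0.7267, 0.1129, 0.1604).
Drum 2:
Material balance + equilibrium reduce to Σ zᵢ(Kᵢ−1)/(1+ψ₂(Kᵢ−1)) = 0.
g(0) = ΣzᵢKᵢ − 1 = 0.194 and g(1) = 1 − Σzᵢ/Kᵢ = -0.448, so a root lies in (0, 1).
Iterate (Newton) starting at ψ₂ = 0.5:
  ψ₂ = 0.500: g = 0.0096, g' = -0.456 → ψ₂ = 0.521
Converged at ψ₂ = 0.521.
  1: x = 0.570, y = 0.871
  2: x = 0.162, y = 0.068
  3: x = 0.268, y = 0.061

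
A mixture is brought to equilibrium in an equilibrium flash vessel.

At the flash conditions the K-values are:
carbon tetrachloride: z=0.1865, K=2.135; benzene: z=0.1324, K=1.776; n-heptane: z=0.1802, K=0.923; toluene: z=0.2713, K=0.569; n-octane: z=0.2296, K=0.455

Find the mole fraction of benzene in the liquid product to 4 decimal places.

Rachford–Rice: g(ψ) = Σ zᵢ(Kᵢ−1)/(1+ψ(Kᵢ−1)) = 0.
Feasibility: ΣzᵢKᵢ = 1.0585, Σzᵢ/Kᵢ = 1.3386 — both > 1, two phases present.
Newton–Raphson from ψ = 0.5:
  ψ = 0.5000: g = -0.12642, g' = -0.3511 → ψ = 0.1399
  ψ = 0.1399: g = 0.00144, g' = -0.3819 → ψ = 0.1437
Converged at ψ = 0.1437.
Compositions from xᵢ = zᵢ/(1+ψ(Kᵢ−1)), yᵢ = Kᵢxᵢ:
  carbon tetrachloride: x = 0.1604, y = 0.3424
  benzene: x = 0.1191, y = 0.2116
  n-heptane: x = 0.1822, y = 0.1682
  toluene: x = 0.2892, y = 0.1646
  n-octane: x = 0.2491, y = 0.1133

x_benzene = 0.1191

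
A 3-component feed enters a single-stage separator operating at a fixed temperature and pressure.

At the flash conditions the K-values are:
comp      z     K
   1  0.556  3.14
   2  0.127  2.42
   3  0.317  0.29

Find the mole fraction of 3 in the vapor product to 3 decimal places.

y_3 = 0.213

Material balance + equilibrium reduce to Σ zᵢ(Kᵢ−1)/(1+V/F(Kᵢ−1)) = 0.
Check two-phase: ΣzᵢKᵢ = 2.145 > 1 and Σzᵢ/Kᵢ = 1.323 > 1, so g(0) = 1.145 > 0 and g(1) = -0.323 < 0.
Iterate (Newton) starting at V/F = 0.5:
  V/F = 0.500: g = 0.3313, g' = -1.066 → V/F = 0.811
  V/F = 0.811: g = -0.0116, g' = -1.283 → V/F = 0.802
Converged at V/F = 0.802.
Compositions from xᵢ = zᵢ/(1+V/F(Kᵢ−1)), yᵢ = Kᵢxᵢ:
  1: x = 0.205, y = 0.643
  2: x = 0.059, y = 0.144
  3: x = 0.736, y = 0.213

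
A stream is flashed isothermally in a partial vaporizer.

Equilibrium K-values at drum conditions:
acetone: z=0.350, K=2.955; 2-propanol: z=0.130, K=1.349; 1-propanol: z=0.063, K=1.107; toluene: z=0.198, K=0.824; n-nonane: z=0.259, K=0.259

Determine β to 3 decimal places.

β = 0.566

Material balance + equilibrium reduce to Σ zᵢ(Kᵢ−1)/(1+β(Kᵢ−1)) = 0.
Check two-phase: ΣzᵢKᵢ = 1.510 > 1 and Σzᵢ/Kᵢ = 1.512 > 1, so g(0) = 0.510 > 0 and g(1) = -0.512 < 0.
Newton–Raphson from β = 0.5:
  β = 0.500: g = 0.0480, g' = -0.720 → β = 0.567
  β = 0.567: g = -0.0006, g' = -0.743 → β = 0.566
Converged at β = 0.566.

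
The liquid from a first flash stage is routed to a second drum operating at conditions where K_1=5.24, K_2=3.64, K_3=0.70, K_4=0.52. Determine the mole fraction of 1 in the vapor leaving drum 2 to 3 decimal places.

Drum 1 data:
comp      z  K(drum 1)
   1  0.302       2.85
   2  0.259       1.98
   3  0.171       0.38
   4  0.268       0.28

y_1 (drum 2) = 0.236

Drum 1:
Rachford–Rice: g(ψ₁) = Σ zᵢ(Kᵢ−1)/(1+ψ₁(Kᵢ−1)) = 0.
Feasibility: ΣzᵢKᵢ = 1.514, Σzᵢ/Kᵢ = 1.644 — both > 1, two phases present.
Iterate (Newton) starting at ψ₁ = 0.5:
  ψ₁ = 0.500: g = 0.0054, g' = -0.868 → ψ₁ = 0.506
Converged at ψ₁ = 0.506.
Drum-1 compositions:
  1: x = 0.156, y = 0.444
  2: x = 0.173, y = 0.343
  3: x = 0.249, y = 0.095
  4: x = 0.422, y = 0.118
Drum-2 feed = drum-1 liquid: z₂ = (0.1559, 0.1731, 0.2492, 0.4217).
Drum 2:
Rachford–Rice: g(ψ₂) = Σ zᵢ(Kᵢ−1)/(1+ψ₂(Kᵢ−1)) = 0.
g(0) = ΣzᵢKᵢ − 1 = 0.841 and g(1) = 1 − Σzᵢ/Kᵢ = -0.244, so a root lies in (0, 1).
Iterate (Newton) starting at ψ₂ = 0.57:
  ψ₂ = 0.570: g = 0.0071, g' = -0.649 → ψ₂ = 0.581
Converged at ψ₂ = 0.581.
  1: x = 0.045, y = 0.236
  2: x = 0.068, y = 0.249
  3: x = 0.302, y = 0.211
  4: x = 0.585, y = 0.304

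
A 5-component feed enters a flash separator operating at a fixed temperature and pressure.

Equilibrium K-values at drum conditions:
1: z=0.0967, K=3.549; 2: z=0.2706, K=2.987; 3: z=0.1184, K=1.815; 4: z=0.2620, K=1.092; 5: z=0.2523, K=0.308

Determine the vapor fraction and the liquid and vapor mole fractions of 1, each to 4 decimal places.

ψ = 0.7746, x_1 = 0.0325, y_1 = 0.1154

Let ψ = V/F and solve Σ zᵢ(Kᵢ−1)/(1+ψ(Kᵢ−1)) = 0.
Feasibility: ΣzᵢKᵢ = 1.7302, Σzᵢ/Kᵢ = 1.2422 — both > 1, two phases present.
Iterate (Newton) starting at ψ = 0.33:
  ψ = 0.3300: g = 0.33180, g' = -0.8289 → ψ = 0.7303
  ψ = 0.7303: g = 0.03562, g' = -0.7812 → ψ = 0.7759
  ψ = 0.7759: g = -0.00108, g' = -0.8311 → ψ = 0.7746
Converged at ψ = 0.7746.
Compositions from xᵢ = zᵢ/(1+ψ(Kᵢ−1)), yᵢ = Kᵢxᵢ:
  1: x = 0.0325, y = 0.1154
  2: x = 0.1066, y = 0.3183
  3: x = 0.0726, y = 0.1317
  4: x = 0.2446, y = 0.2671
  5: x = 0.5438, y = 0.1675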